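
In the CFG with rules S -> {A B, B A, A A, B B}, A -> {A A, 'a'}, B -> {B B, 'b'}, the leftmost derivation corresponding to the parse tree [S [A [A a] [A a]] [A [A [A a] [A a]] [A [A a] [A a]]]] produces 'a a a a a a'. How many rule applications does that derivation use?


Every bracketed nonterminal node [X ...] in the tree is produced by exactly one rule application.
Reading the tree off as a leftmost derivation:
  Step 1: S  =>  A A   (applied S -> A A)
  Step 2: A A  =>  A A A   (applied A -> A A)
  Step 3: A A A  =>  a A A   (applied A -> a)
  Step 4: a A A  =>  a a A   (applied A -> a)
  Step 5: a a A  =>  a a A A   (applied A -> A A)
  Step 6: a a A A  =>  a a A A A   (applied A -> A A)
  Step 7: a a A A A  =>  a a a A A   (applied A -> a)
  Step 8: a a a A A  =>  a a a a A   (applied A -> a)
  Step 9: a a a a A  =>  a a a a A A   (applied A -> A A)
  Step 10: a a a a A A  =>  a a a a a A   (applied A -> a)
  Step 11: a a a a a A  =>  a a a a a a   (applied A -> a)
Final yield: a a a a a a
Total rewrite steps: 11

11


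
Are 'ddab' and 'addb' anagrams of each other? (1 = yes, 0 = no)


Sort characters of 'ddab': 'abdd'
Sort characters of 'addb': 'abdd'
Sorted forms match -> they ARE anagrams
Result: 1

1


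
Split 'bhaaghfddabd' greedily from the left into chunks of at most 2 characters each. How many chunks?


'bhaaghfddabd' has 12 characters.
Chunking with max size 2:
  Chunk 1: 'bh' (positions 0-1)
  Chunk 2: 'aa' (positions 2-3)
  Chunk 3: 'gh' (positions 4-5)
  Chunk 4: 'fd' (positions 6-7)
  Chunk 5: 'da' (positions 8-9)
  Chunk 6: 'bd' (positions 10-11)
Total chunks: ceil(12 / 2) = 6

6


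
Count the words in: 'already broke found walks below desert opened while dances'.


Counting words by splitting on spaces:
  Word 1: 'already'
  Word 2: 'broke'
  Word 3: 'found'
  Word 4: 'walks'
  Word 5: 'below'
  Word 6: 'desert'
  Word 7: 'opened'
  Word 8: 'while'
  Word 9: 'dances'
Total words: 9

9


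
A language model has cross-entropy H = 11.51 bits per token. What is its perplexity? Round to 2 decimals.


Perplexity formula: PP = 2^H
H = 11.51
PP = 2^11.51
Decompose: 2^11.51 = 2^11 * 2^0.51
2^11 = 2048, 2^0.51 ~ 1.4240502
PP ~ 2048 * 1.4240502 = 2916.4548096
Rounded to 2 decimals: 2916.45

2916.45


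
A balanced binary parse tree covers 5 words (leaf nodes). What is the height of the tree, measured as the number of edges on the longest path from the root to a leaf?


In a balanced binary tree with n leaves the deepest leaf is ceil(log2(n)) edges below the root.
log2(5) = 2.3219
ceil(2.3219) = 3
height (edges) = 3

3


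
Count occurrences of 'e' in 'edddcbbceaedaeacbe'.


Scanning 'edddcbbceaedaeacbe' for 'e':
  Position 0: 'e' -> MATCH (count: 1)
  Position 8: 'e' -> MATCH (count: 2)
  Position 10: 'e' -> MATCH (count: 3)
  Position 13: 'e' -> MATCH (count: 4)
  Position 17: 'e' -> MATCH (count: 5)
Total occurrences of 'e': 5

5


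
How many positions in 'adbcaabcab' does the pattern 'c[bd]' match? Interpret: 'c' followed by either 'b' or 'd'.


Pattern: c[bd] means 'c' followed by either 'b' or 'd'.
Scanning 'adbcaabcab' position-by-position:
  Pos 0: window 'ad' -> no
  Pos 1: window 'db' -> no
  Pos 2: window 'bc' -> no
  Pos 3: window 'ca' -> no
  Pos 4: window 'aa' -> no
  Pos 5: window 'ab' -> no
  Pos 6: window 'bc' -> no
  Pos 7: window 'ca' -> no
  Pos 8: window 'ab' -> no
  Pos 9: window 'b' -> no
Total matches: 0

0


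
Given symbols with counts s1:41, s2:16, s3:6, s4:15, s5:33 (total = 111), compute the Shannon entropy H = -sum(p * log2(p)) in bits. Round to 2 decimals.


Computing entropy H = -sum(p_i * log2(p_i)):
  s1: p = 41/111 = 0.3694, -p*log2(p) = 0.5307
  s2: p = 16/111 = 0.1441, -p*log2(p) = 0.4028
  s3: p = 6/111 = 0.0541, -p*log2(p) = 0.2275
  s4: p = 15/111 = 0.1351, -p*log2(p) = 0.3902
  s5: p = 33/111 = 0.2973, -p*log2(p) = 0.5203
H = sum of terms = 2.0715
Rounded to 2 decimals: 2.07

2.07


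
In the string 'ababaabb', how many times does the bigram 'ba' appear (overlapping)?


Scanning 'ababaabb' for bigram 'ba':
  Position 0: 'ab' -> no
  Position 1: 'ba' -> MATCH
  Position 2: 'ab' -> no
  Position 3: 'ba' -> MATCH
  Position 4: 'aa' -> no
  Position 5: 'ab' -> no
  Position 6: 'bb' -> no
Total matches: 2

2


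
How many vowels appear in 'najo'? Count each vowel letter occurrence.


Scanning each character of 'najo':
  Position 1: 'n' -> consonant (running count: 0)
  Position 2: 'a' -> vowel (running count: 1)
  Position 3: 'j' -> consonant (running count: 1)
  Position 4: 'o' -> vowel (running count: 2)
Total vowels: 2

2


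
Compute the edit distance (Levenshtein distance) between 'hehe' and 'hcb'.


Building DP table for s1='hehe' (len 4) and s2='hcb' (len 3):
       h  c  b
    0  1  2  3
  h 1  0  1  2
  e 2  1  1  2
  h 3  2  2  2
  e 4  3  3  3
Edit distance = dp[4][3] = 3

3


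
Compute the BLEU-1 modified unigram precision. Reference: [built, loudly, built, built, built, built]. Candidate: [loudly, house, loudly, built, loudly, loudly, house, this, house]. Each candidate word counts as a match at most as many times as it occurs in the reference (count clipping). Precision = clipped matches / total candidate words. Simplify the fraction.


Reference word counts: {'built': 5, 'loudly': 1}
Checking each candidate word (with clipping):
  'loudly' -> in reference (ref count 1, used 1/1) -> match (matches: 1)
  'house' -> not in reference -> no match (matches: 1)
  'loudly' -> ref count 1 already used up (1/1) -> clipped, no match (matches: 1)
  'built' -> in reference (ref count 5, used 1/5) -> match (matches: 2)
  'loudly' -> ref count 1 already used up (1/1) -> clipped, no match (matches: 2)
  'loudly' -> ref count 1 already used up (1/1) -> clipped, no match (matches: 2)
  'house' -> not in reference -> no match (matches: 2)
  'this' -> not in reference -> no match (matches: 2)
  'house' -> not in reference -> no match (matches: 2)
Clipped matches: 2, Candidate length: 9
Precision = 2/9

2/9


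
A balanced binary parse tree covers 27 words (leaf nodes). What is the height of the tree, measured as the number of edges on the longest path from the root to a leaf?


In a balanced binary tree with n leaves the deepest leaf is ceil(log2(n)) edges below the root.
log2(27) = 4.7549
ceil(4.7549) = 5
height (edges) = 5

5


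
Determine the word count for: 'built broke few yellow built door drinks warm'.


Counting words by splitting on spaces:
  Word 1: 'built'
  Word 2: 'broke'
  Word 3: 'few'
  Word 4: 'yellow'
  Word 5: 'built'
  Word 6: 'door'
  Word 7: 'drinks'
  Word 8: 'warm'
Total words: 8

8


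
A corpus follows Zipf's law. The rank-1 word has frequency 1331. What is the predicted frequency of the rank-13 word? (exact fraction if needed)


Zipf's law: freq(rank) = f1 / rank
f1 = 1331, rank = 13
freq = 1331 / 13
GCD(1331, 13) = 1
Simplified: 1331/13

1331/13


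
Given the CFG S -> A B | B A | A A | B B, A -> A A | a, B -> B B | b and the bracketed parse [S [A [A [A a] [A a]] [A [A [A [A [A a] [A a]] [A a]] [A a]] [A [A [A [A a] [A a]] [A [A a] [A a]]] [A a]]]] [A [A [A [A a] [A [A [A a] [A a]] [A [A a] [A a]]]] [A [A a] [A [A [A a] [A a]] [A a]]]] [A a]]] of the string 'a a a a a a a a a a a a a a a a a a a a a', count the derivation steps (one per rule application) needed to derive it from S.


Every bracketed nonterminal node [X ...] in the tree is produced by exactly one rule application.
Reading the tree off as a leftmost derivation:
  Step 1: S  =>  A A   (applied S -> A A)
  Step 2: A A  =>  A A A   (applied A -> A A)
  Step 3: A A A  =>  A A A A   (applied A -> A A)
  Step 4: A A A A  =>  a A A A   (applied A -> a)
  Step 5: a A A A  =>  a a A A   (applied A -> a)
  Step 6: a a A A  =>  a a A A A   (applied A -> A A)
  Step 7: a a A A A  =>  a a A A A A   (applied A -> A A)
  Step 8: a a A A A A  =>  a a A A A A A   (applied A -> A A)
  Step 9: a a A A A A A  =>  a a A A A A A A   (applied A -> A A)
  Step 10: a a A A A A A A  =>  a a a A A A A A   (applied A -> a)
  Step 11: a a a A A A A A  =>  a a a a A A A A   (applied A -> a)
  Step 12: a a a a A A A A  =>  a a a a a A A A   (applied A -> a)
  Step 13: a a a a a A A A  =>  a a a a a a A A   (applied A -> a)
  Step 14: a a a a a a A A  =>  a a a a a a A A A   (applied A -> A A)
  Step 15: a a a a a a A A A  =>  a a a a a a A A A A   (applied A -> A A)
  Step 16: a a a a a a A A A A  =>  a a a a a a A A A A A   (applied A -> A A)
  Step 17: a a a a a a A A A A A  =>  a a a a a a a A A A A   (applied A -> a)
  Step 18: a a a a a a a A A A A  =>  a a a a a a a a A A A   (applied A -> a)
  Step 19: a a a a a a a a A A A  =>  a a a a a a a a A A A A   (applied A -> A A)
  Step 20: a a a a a a a a A A A A  =>  a a a a a a a a a A A A   (applied A -> a)
  Step 21: a a a a a a a a a A A A  =>  a a a a a a a a a a A A   (applied A -> a)
  Step 22: a a a a a a a a a a A A  =>  a a a a a a a a a a a A   (applied A -> a)
  Step 23: a a a a a a a a a a a A  =>  a a a a a a a a a a a A A   (applied A -> A A)
  Step 24: a a a a a a a a a a a A A  =>  a a a a a a a a a a a A A A   (applied A -> A A)
  Step 25: a a a a a a a a a a a A A A  =>  a a a a a a a a a a a A A A A   (applied A -> A A)
  Step 26: a a a a a a a a a a a A A A A  =>  a a a a a a a a a a a a A A A   (applied A -> a)
  Step 27: a a a a a a a a a a a a A A A  =>  a a a a a a a a a a a a A A A A   (applied A -> A A)
  Step 28: a a a a a a a a a a a a A A A A  =>  a a a a a a a a a a a a A A A A A   (applied A -> A A)
  Step 29: a a a a a a a a a a a a A A A A A  =>  a a a a a a a a a a a a a A A A A   (applied A -> a)
  Step 30: a a a a a a a a a a a a a A A A A  =>  a a a a a a a a a a a a a a A A A   (applied A -> a)
  Step 31: a a a a a a a a a a a a a a A A A  =>  a a a a a a a a a a a a a a A A A A   (applied A -> A A)
  Step 32: a a a a a a a a a a a a a a A A A A  =>  a a a a a a a a a a a a a a a A A A   (applied A -> a)
  Step 33: a a a a a a a a a a a a a a a A A A  =>  a a a a a a a a a a a a a a a a A A   (applied A -> a)
  Step 34: a a a a a a a a a a a a a a a a A A  =>  a a a a a a a a a a a a a a a a A A A   (applied A -> A A)
  Step 35: a a a a a a a a a a a a a a a a A A A  =>  a a a a a a a a a a a a a a a a a A A   (applied A -> a)
  Step 36: a a a a a a a a a a a a a a a a a A A  =>  a a a a a a a a a a a a a a a a a A A A   (applied A -> A A)
  Step 37: a a a a a a a a a a a a a a a a a A A A  =>  a a a a a a a a a a a a a a a a a A A A A   (applied A -> A A)
  Step 38: a a a a a a a a a a a a a a a a a A A A A  =>  a a a a a a a a a a a a a a a a a a A A A   (applied A -> a)
  Step 39: a a a a a a a a a a a a a a a a a a A A A  =>  a a a a a a a a a a a a a a a a a a a A A   (applied A -> a)
  Step 40: a a a a a a a a a a a a a a a a a a a A A  =>  a a a a a a a a a a a a a a a a a a a a A   (applied A -> a)
  Step 41: a a a a a a a a a a a a a a a a a a a a A  =>  a a a a a a a a a a a a a a a a a a a a a   (applied A -> a)
Final yield: a a a a a a a a a a a a a a a a a a a a a
Total rewrite steps: 41

41


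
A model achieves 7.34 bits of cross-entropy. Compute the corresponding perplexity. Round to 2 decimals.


Perplexity formula: PP = 2^H
H = 7.34
PP = 2^7.34
Decompose: 2^7.34 = 2^7 * 2^0.34
2^7 = 128, 2^0.34 ~ 1.2657566
PP ~ 128 * 1.2657566 = 162.0168448
Rounded to 2 decimals: 162.02

162.02


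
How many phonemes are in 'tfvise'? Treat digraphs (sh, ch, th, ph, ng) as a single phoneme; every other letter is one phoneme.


Parsing 'tfvise' greedily, digraphs first:
  't' -> consonant phoneme (phonemes so far: 1)
  'f' -> consonant phoneme (phonemes so far: 2)
  'v' -> consonant phoneme (phonemes so far: 3)
  'i' -> vowel phoneme (phonemes so far: 4)
  's' -> consonant phoneme (phonemes so far: 5)
  'e' -> vowel phoneme (phonemes so far: 6)
Total phonemes: 6

6


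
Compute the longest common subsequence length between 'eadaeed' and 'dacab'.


DP table for LCS of 'eadaeed' and 'dacab':
       d  a  c  a  b
    0  0  0  0  0  0
  e 0  0  0  0  0  0
  a 0  0  1  1  1  1
  d 0  1  1  1  1  1
  a 0  1  2  2  2  2
  e 0  1  2  2  2  2
  e 0  1  2  2  2  2
  d 0  1  2  2  2  2
LCS: 'aa'
LCS length = 2

2


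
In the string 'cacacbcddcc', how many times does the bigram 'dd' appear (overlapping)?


Scanning 'cacacbcddcc' for bigram 'dd':
  Position 0: 'ca' -> no
  Position 1: 'ac' -> no
  Position 2: 'ca' -> no
  Position 3: 'ac' -> no
  Position 4: 'cb' -> no
  Position 5: 'bc' -> no
  Position 6: 'cd' -> no
  Position 7: 'dd' -> MATCH
  Position 8: 'dc' -> no
  Position 9: 'cc' -> no
Total matches: 1

1


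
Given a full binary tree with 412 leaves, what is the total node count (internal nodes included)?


Leaf nodes (terminals): 412
Internal nodes = n - 1 = 412 - 1 = 411
Total = leaves + internal = 412 + 411 = 823

823


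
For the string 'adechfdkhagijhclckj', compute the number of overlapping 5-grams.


String 'adechfdkhagijhclckj' has length L = 19.
Number of overlapping n-grams = L - n + 1
Substituting: 19 - 5 + 1 = 15

15


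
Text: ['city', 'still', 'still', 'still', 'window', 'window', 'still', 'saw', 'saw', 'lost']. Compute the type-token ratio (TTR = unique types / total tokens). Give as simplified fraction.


Tokens: 10
Unique types: ('city', 'lost', 'saw', 'still', 'window') = 5
TTR = 5/10
Simplify: divide both by 5 -> 1/2
TTR = 1/2

1/2


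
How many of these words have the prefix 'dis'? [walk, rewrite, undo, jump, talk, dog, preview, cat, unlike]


Checking each word for prefix 'dis':
  'walk' -> no (count: 0)
  'rewrite' -> no (count: 0)
  'undo' -> no (count: 0)
  'jump' -> no (count: 0)
  'talk' -> no (count: 0)
  'dog' -> no (count: 0)
  'preview' -> no (count: 0)
  'cat' -> no (count: 0)
  'unlike' -> no (count: 0)
Total with prefix 'dis': 0

0


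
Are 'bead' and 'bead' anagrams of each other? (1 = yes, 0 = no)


Sort characters of 'bead': 'abde'
Sort characters of 'bead': 'abde'
Sorted forms match -> they ARE anagrams
Result: 1

1


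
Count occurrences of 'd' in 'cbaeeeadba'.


Scanning 'cbaeeeadba' for 'd':
  Position 7: 'd' -> MATCH (count: 1)
Total occurrences of 'd': 1

1


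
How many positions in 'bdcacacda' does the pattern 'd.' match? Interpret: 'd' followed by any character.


Pattern: d. means 'd' followed by any character.
Scanning 'bdcacacda' position-by-position:
  Pos 0: window 'bd' -> no
  Pos 1: window 'dc' -> MATCH
  Pos 2: window 'ca' -> no
  Pos 3: window 'ac' -> no
  Pos 4: window 'ca' -> no
  Pos 5: window 'ac' -> no
  Pos 6: window 'cd' -> no
  Pos 7: window 'da' -> MATCH
  Pos 8: window 'a' -> no
Total matches: 2

2


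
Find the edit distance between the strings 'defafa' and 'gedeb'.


Building DP table for s1='defafa' (len 6) and s2='gedeb' (len 5):
       g  e  d  e  b
    0  1  2  3  4  5
  d 1  1  2  2  3  4
  e 2  2  1  2  2  3
  f 3  3  2  2  3  3
  a 4  4  3  3  3  4
  f 5  5  4  4  4  4
  a 6  6  5  5  5  5
Edit distance = dp[6][5] = 5

5


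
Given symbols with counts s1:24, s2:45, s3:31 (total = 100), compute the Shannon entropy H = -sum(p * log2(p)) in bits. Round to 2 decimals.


Computing entropy H = -sum(p_i * log2(p_i)):
  s1: p = 24/100 = 0.2400, -p*log2(p) = 0.4941
  s2: p = 45/100 = 0.4500, -p*log2(p) = 0.5184
  s3: p = 31/100 = 0.3100, -p*log2(p) = 0.5238
H = sum of terms = 1.5363
Rounded to 2 decimals: 1.54

1.54


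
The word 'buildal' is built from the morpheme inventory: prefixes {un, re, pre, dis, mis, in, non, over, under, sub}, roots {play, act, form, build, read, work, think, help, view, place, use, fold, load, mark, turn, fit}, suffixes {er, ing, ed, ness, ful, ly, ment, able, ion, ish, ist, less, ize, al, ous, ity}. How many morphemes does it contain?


Segmenting 'buildal' against the inventory:
  'build' -> root (morpheme 1)
  'al' -> suffix (morpheme 2)
Total morphemes: 2

2


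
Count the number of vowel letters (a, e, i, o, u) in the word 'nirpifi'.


Scanning each character of 'nirpifi':
  Position 1: 'n' -> consonant (running count: 0)
  Position 2: 'i' -> vowel (running count: 1)
  Position 3: 'r' -> consonant (running count: 1)
  Position 4: 'p' -> consonant (running count: 1)
  Position 5: 'i' -> vowel (running count: 2)
  Position 6: 'f' -> consonant (running count: 2)
  Position 7: 'i' -> vowel (running count: 3)
Total vowels: 3

3


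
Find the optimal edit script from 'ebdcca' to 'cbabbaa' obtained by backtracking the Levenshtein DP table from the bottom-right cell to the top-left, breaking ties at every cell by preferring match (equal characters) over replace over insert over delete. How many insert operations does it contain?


Edit distance = 5. Backtracking from cell (6, 7) with preference match > replace > insert > delete,
then listing the resulting alignment 'ebdcca' -> 'cbabbaa' left to right:
  Step 1: replace e->c
  Step 2: keep 'b'
  Step 3: insert 'a' [insertion #1]
  Step 4: replace d->b
  Step 5: replace c->b
  Step 6: replace c->a
  Step 7: keep 'a'
Total insertions: 1

1


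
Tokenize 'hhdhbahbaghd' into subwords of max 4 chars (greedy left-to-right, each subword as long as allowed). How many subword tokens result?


'hhdhbahbaghd' has 12 characters.
Chunking with max size 4:
  Chunk 1: 'hhdh' (positions 0-3)
  Chunk 2: 'bahb' (positions 4-7)
  Chunk 3: 'aghd' (positions 8-11)
Total chunks: ceil(12 / 4) = 3

3


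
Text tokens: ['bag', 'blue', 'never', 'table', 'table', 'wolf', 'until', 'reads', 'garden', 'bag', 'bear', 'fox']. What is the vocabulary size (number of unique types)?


Listing all tokens and tracking unique types:
  Token 1: 'bag' -> NEW (unique so far: 1)
  Token 2: 'blue' -> NEW (unique so far: 2)
  Token 3: 'never' -> NEW (unique so far: 3)
  Token 4: 'table' -> NEW (unique so far: 4)
  Token 5: 'table' -> duplicate (unique so far: 4)
  Token 6: 'wolf' -> NEW (unique so far: 5)
  Token 7: 'until' -> NEW (unique so far: 6)
  Token 8: 'reads' -> NEW (unique so far: 7)
  Token 9: 'garden' -> NEW (unique so far: 8)
  Token 10: 'bag' -> duplicate (unique so far: 8)
  Token 11: 'bear' -> NEW (unique so far: 9)
  Token 12: 'fox' -> NEW (unique so far: 10)
Unique types: ('bag', 'bear', 'blue', 'fox', 'garden', 'never', 'reads', 'table', 'until', 'wolf')
Vocabulary size: 10

10


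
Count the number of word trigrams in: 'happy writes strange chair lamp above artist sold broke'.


Word trigrams from [9] words:
  Trigram 1: (happy writes strange)
  Trigram 2: (writes strange chair)
  Trigram 3: (strange chair lamp)
  Trigram 4: (chair lamp above)
  Trigram 5: (lamp above artist)
  Trigram 6: (above artist sold)
  Trigram 7: (artist sold broke)
Total word trigrams: 9 - 2 = 7

7


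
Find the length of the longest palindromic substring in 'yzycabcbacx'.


Scanning 'yzycabcbacx' for palindromic substrings.
Substring at positions 3-9: 'cabcbac'.
Check: reverse('cabcbac') = 'cabcbac' -> palindrome confirmed.
Neighbouring characters ('y' / 'x') break symmetry, so it cannot extend further.
No longer palindromic substring exists; longest length = 7

7


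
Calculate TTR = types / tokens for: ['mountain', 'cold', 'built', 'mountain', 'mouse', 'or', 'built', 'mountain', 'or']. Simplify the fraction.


Tokens: 9
Unique types: ('built', 'cold', 'mountain', 'mouse', 'or') = 5
TTR = 5/9
Already in lowest terms.

5/9


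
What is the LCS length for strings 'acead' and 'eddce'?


DP table for LCS of 'acead' and 'eddce':
       e  d  d  c  e
    0  0  0  0  0  0
  a 0  0  0  0  0  0
  c 0  0  0  0  1  1
  e 0  1  1  1  1  2
  a 0  1  1  1  1  2
  d 0  1  2  2  2  2
LCS: 'ce'
LCS length = 2

2


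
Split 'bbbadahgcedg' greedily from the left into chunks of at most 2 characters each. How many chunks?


'bbbadahgcedg' has 12 characters.
Chunking with max size 2:
  Chunk 1: 'bb' (positions 0-1)
  Chunk 2: 'ba' (positions 2-3)
  Chunk 3: 'da' (positions 4-5)
  Chunk 4: 'hg' (positions 6-7)
  Chunk 5: 'ce' (positions 8-9)
  Chunk 6: 'dg' (positions 10-11)
Total chunks: ceil(12 / 2) = 6

6


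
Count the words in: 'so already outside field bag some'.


Counting words by splitting on spaces:
  Word 1: 'so'
  Word 2: 'already'
  Word 3: 'outside'
  Word 4: 'field'
  Word 5: 'bag'
  Word 6: 'some'
Total words: 6

6


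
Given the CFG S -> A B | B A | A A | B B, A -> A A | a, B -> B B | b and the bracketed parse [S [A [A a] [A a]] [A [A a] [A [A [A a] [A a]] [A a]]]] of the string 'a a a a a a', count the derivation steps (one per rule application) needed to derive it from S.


Every bracketed nonterminal node [X ...] in the tree is produced by exactly one rule application.
Reading the tree off as a leftmost derivation:
  Step 1: S  =>  A A   (applied S -> A A)
  Step 2: A A  =>  A A A   (applied A -> A A)
  Step 3: A A A  =>  a A A   (applied A -> a)
  Step 4: a A A  =>  a a A   (applied A -> a)
  Step 5: a a A  =>  a a A A   (applied A -> A A)
  Step 6: a a A A  =>  a a a A   (applied A -> a)
  Step 7: a a a A  =>  a a a A A   (applied A -> A A)
  Step 8: a a a A A  =>  a a a A A A   (applied A -> A A)
  Step 9: a a a A A A  =>  a a a a A A   (applied A -> a)
  Step 10: a a a a A A  =>  a a a a a A   (applied A -> a)
  Step 11: a a a a a A  =>  a a a a a a   (applied A -> a)
Final yield: a a a a a a
Total rewrite steps: 11

11


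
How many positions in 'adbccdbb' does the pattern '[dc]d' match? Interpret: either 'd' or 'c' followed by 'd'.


Pattern: [dc]d means either 'd' or 'c' followed by 'd'.
Scanning 'adbccdbb' position-by-position:
  Pos 0: window 'ad' -> no
  Pos 1: window 'db' -> no
  Pos 2: window 'bc' -> no
  Pos 3: window 'cc' -> no
  Pos 4: window 'cd' -> MATCH
  Pos 5: window 'db' -> no
  Pos 6: window 'bb' -> no
  Pos 7: window 'b' -> no
Total matches: 1

1


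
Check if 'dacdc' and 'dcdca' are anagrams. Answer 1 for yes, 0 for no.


Sort characters of 'dacdc': 'accdd'
Sort characters of 'dcdca': 'accdd'
Sorted forms match -> they ARE anagrams
Result: 1

1


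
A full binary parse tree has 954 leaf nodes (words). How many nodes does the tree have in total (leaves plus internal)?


Leaf nodes (terminals): 954
Internal nodes = n - 1 = 954 - 1 = 953
Total = leaves + internal = 954 + 953 = 1907

1907


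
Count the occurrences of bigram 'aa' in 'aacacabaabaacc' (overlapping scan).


Scanning 'aacacabaabaacc' for bigram 'aa':
  Position 0: 'aa' -> MATCH
  Position 1: 'ac' -> no
  Position 2: 'ca' -> no
  Position 3: 'ac' -> no
  Position 4: 'ca' -> no
  Position 5: 'ab' -> no
  Position 6: 'ba' -> no
  Position 7: 'aa' -> MATCH
  Position 8: 'ab' -> no
  Position 9: 'ba' -> no
  Position 10: 'aa' -> MATCH
  Position 11: 'ac' -> no
  Position 12: 'cc' -> no
Total matches: 3

3


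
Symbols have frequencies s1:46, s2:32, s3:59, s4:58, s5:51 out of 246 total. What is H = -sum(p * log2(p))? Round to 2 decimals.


Computing entropy H = -sum(p_i * log2(p_i)):
  s1: p = 46/246 = 0.1870, -p*log2(p) = 0.4523
  s2: p = 32/246 = 0.1301, -p*log2(p) = 0.3828
  s3: p = 59/246 = 0.2398, -p*log2(p) = 0.4940
  s4: p = 58/246 = 0.2358, -p*log2(p) = 0.4915
  s5: p = 51/246 = 0.2073, -p*log2(p) = 0.4706
H = sum of terms = 2.2912
Rounded to 2 decimals: 2.29

2.29


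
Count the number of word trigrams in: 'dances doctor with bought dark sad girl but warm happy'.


Word trigrams from [10] words:
  Trigram 1: (dances doctor with)
  Trigram 2: (doctor with bought)
  Trigram 3: (with bought dark)
  Trigram 4: (bought dark sad)
  Trigram 5: (dark sad girl)
  Trigram 6: (sad girl but)
  Trigram 7: (girl but warm)
  Trigram 8: (but warm happy)
Total word trigrams: 10 - 2 = 8

8


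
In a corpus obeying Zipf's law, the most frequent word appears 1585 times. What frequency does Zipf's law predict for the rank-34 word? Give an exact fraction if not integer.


Zipf's law: freq(rank) = f1 / rank
f1 = 1585, rank = 34
freq = 1585 / 34
GCD(1585, 34) = 1
Simplified: 1585/34

1585/34


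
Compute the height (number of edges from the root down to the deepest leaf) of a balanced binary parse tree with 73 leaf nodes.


In a balanced binary tree with n leaves the deepest leaf is ceil(log2(n)) edges below the root.
log2(73) = 6.1898
ceil(6.1898) = 7
height (edges) = 7

7


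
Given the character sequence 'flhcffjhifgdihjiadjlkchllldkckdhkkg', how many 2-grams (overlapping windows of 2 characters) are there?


String 'flhcffjhifgdihjiadjlkchllldkckdhkkg' has length L = 35.
Number of overlapping n-grams = L - n + 1
Substituting: 35 - 2 + 1 = 34

34


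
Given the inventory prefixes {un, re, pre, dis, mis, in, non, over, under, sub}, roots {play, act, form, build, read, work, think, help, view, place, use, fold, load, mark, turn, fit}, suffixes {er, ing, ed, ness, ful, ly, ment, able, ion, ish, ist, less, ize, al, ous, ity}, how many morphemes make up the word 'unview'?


Segmenting 'unview' against the inventory:
  'un' -> prefix (morpheme 1)
  'view' -> root (morpheme 2)
Total morphemes: 2

2


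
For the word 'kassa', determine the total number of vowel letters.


Scanning each character of 'kassa':
  Position 1: 'k' -> consonant (running count: 0)
  Position 2: 'a' -> vowel (running count: 1)
  Position 3: 's' -> consonant (running count: 1)
  Position 4: 's' -> consonant (running count: 1)
  Position 5: 'a' -> vowel (running count: 2)
Total vowels: 2

2


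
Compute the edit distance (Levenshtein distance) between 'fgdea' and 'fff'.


Building DP table for s1='fgdea' (len 5) and s2='fff' (len 3):
       f  f  f
    0  1  2  3
  f 1  0  1  2
  g 2  1  1  2
  d 3  2  2  2
  e 4  3  3  3
  a 5  4  4  4
Edit distance = dp[5][3] = 4

4


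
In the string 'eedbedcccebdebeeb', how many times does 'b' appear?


Scanning 'eedbedcccebdebeeb' for 'b':
  Position 3: 'b' -> MATCH (count: 1)
  Position 10: 'b' -> MATCH (count: 2)
  Position 13: 'b' -> MATCH (count: 3)
  Position 16: 'b' -> MATCH (count: 4)
Total occurrences of 'b': 4

4


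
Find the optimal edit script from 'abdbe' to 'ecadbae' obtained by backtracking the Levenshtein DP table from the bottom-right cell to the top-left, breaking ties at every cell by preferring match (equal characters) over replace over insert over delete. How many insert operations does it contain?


Edit distance = 4. Backtracking from cell (5, 7) with preference match > replace > insert > delete,
then listing the resulting alignment 'abdbe' -> 'ecadbae' left to right:
  Step 1: insert 'e' [insertion #1]
  Step 2: replace a->c
  Step 3: replace b->a
  Step 4: keep 'd'
  Step 5: keep 'b'
  Step 6: insert 'a' [insertion #2]
  Step 7: keep 'e'
Total insertions: 2

2


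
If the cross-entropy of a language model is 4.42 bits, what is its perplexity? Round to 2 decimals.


Perplexity formula: PP = 2^H
H = 4.42
PP = 2^4.42
Decompose: 2^4.42 = 2^4 * 2^0.42
2^4 = 16, 2^0.42 ~ 1.3379276
PP ~ 16 * 1.3379276 = 21.4068416
Rounded to 2 decimals: 21.41

21.41


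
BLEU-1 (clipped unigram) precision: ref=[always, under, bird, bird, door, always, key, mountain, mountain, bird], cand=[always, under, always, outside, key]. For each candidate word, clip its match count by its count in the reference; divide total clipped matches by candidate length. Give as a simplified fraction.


Reference word counts: {'always': 2, 'bird': 3, 'door': 1, 'key': 1, 'mountain': 2, 'under': 1}
Checking each candidate word (with clipping):
  'always' -> in reference (ref count 2, used 1/2) -> match (matches: 1)
  'under' -> in reference (ref count 1, used 1/1) -> match (matches: 2)
  'always' -> in reference (ref count 2, used 2/2) -> match (matches: 3)
  'outside' -> not in reference -> no match (matches: 3)
  'key' -> in reference (ref count 1, used 1/1) -> match (matches: 4)
Clipped matches: 4, Candidate length: 5
Precision = 4/5

4/5


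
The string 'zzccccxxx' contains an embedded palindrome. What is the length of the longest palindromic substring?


Scanning 'zzccccxxx' for palindromic substrings.
Substring at positions 2-5: 'cccc'.
Check: reverse('cccc') = 'cccc' -> palindrome confirmed.
Neighbouring characters ('z' / 'x') break symmetry, so it cannot extend further.
No longer palindromic substring exists; longest length = 4

4


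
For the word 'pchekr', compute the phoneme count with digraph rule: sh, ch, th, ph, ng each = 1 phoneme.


Parsing 'pchekr' greedily, digraphs first:
  'p' -> consonant phoneme (phonemes so far: 1)
  'ch' -> digraph (1 consonant phoneme) (phonemes so far: 2)
  'e' -> vowel phoneme (phonemes so far: 3)
  'k' -> consonant phoneme (phonemes so far: 4)
  'r' -> consonant phoneme (phonemes so far: 5)
Total phonemes: 5

5


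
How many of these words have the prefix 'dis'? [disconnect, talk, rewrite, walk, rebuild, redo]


Checking each word for prefix 'dis':
  'disconnect' -> YES, starts with 'dis' (count: 1)
  'talk' -> no (count: 1)
  'rewrite' -> no (count: 1)
  'walk' -> no (count: 1)
  'rebuild' -> no (count: 1)
  'redo' -> no (count: 1)
Total with prefix 'dis': 1

1


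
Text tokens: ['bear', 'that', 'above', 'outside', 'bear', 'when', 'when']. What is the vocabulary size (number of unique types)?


Listing all tokens and tracking unique types:
  Token 1: 'bear' -> NEW (unique so far: 1)
  Token 2: 'that' -> NEW (unique so far: 2)
  Token 3: 'above' -> NEW (unique so far: 3)
  Token 4: 'outside' -> NEW (unique so far: 4)
  Token 5: 'bear' -> duplicate (unique so far: 4)
  Token 6: 'when' -> NEW (unique so far: 5)
  Token 7: 'when' -> duplicate (unique so far: 5)
Unique types: ('above', 'bear', 'outside', 'that', 'when')
Vocabulary size: 5

5


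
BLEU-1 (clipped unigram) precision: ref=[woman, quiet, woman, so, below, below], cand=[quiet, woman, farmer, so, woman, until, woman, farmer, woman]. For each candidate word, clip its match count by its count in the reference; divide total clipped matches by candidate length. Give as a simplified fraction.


Reference word counts: {'below': 2, 'quiet': 1, 'so': 1, 'woman': 2}
Checking each candidate word (with clipping):
  'quiet' -> in reference (ref count 1, used 1/1) -> match (matches: 1)
  'woman' -> in reference (ref count 2, used 1/2) -> match (matches: 2)
  'farmer' -> not in reference -> no match (matches: 2)
  'so' -> in reference (ref count 1, used 1/1) -> match (matches: 3)
  'woman' -> in reference (ref count 2, used 2/2) -> match (matches: 4)
  'until' -> not in reference -> no match (matches: 4)
  'woman' -> ref count 2 already used up (2/2) -> clipped, no match (matches: 4)
  'farmer' -> not in reference -> no match (matches: 4)
  'woman' -> ref count 2 already used up (2/2) -> clipped, no match (matches: 4)
Clipped matches: 4, Candidate length: 9
Precision = 4/9

4/9


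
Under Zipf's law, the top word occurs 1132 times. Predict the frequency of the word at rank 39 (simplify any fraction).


Zipf's law: freq(rank) = f1 / rank
f1 = 1132, rank = 39
freq = 1132 / 39
GCD(1132, 39) = 1
Simplified: 1132/39

1132/39


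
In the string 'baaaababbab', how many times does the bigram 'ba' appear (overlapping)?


Scanning 'baaaababbab' for bigram 'ba':
  Position 0: 'ba' -> MATCH
  Position 1: 'aa' -> no
  Position 2: 'aa' -> no
  Position 3: 'aa' -> no
  Position 4: 'ab' -> no
  Position 5: 'ba' -> MATCH
  Position 6: 'ab' -> no
  Position 7: 'bb' -> no
  Position 8: 'ba' -> MATCH
  Position 9: 'ab' -> no
Total matches: 3

3


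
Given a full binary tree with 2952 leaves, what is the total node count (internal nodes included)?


Leaf nodes (terminals): 2952
Internal nodes = n - 1 = 2952 - 1 = 2951
Total = leaves + internal = 2952 + 2951 = 5903

5903


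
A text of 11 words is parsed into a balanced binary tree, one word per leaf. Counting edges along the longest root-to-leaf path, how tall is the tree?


In a balanced binary tree with n leaves the deepest leaf is ceil(log2(n)) edges below the root.
log2(11) = 3.4594
ceil(3.4594) = 4
height (edges) = 4

4


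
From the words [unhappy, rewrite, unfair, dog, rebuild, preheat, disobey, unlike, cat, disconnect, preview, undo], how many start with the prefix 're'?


Checking each word for prefix 're':
  'unhappy' -> no (count: 0)
  'rewrite' -> YES, starts with 're' (count: 1)
  'unfair' -> no (count: 1)
  'dog' -> no (count: 1)
  'rebuild' -> YES, starts with 're' (count: 2)
  'preheat' -> no (count: 2)
  'disobey' -> no (count: 2)
  'unlike' -> no (count: 2)
  'cat' -> no (count: 2)
  'disconnect' -> no (count: 2)
  'preview' -> no (count: 2)
  'undo' -> no (count: 2)
Total with prefix 're': 2

2


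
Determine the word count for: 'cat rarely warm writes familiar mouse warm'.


Counting words by splitting on spaces:
  Word 1: 'cat'
  Word 2: 'rarely'
  Word 3: 'warm'
  Word 4: 'writes'
  Word 5: 'familiar'
  Word 6: 'mouse'
  Word 7: 'warm'
Total words: 7

7


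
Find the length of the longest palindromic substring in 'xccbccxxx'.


Scanning 'xccbccxxx' for palindromic substrings.
Substring at positions 0-6: 'xccbccx'.
Check: reverse('xccbccx') = 'xccbccx' -> palindrome confirmed.
Neighbouring characters ('-' / 'x') break symmetry, so it cannot extend further.
No longer palindromic substring exists; longest length = 7

7


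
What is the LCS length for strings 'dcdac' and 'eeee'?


DP table for LCS of 'dcdac' and 'eeee':
       e  e  e  e
    0  0  0  0  0
  d 0  0  0  0  0
  c 0  0  0  0  0
  d 0  0  0  0  0
  a 0  0  0  0  0
  c 0  0  0  0  0
LCS length = 0

0


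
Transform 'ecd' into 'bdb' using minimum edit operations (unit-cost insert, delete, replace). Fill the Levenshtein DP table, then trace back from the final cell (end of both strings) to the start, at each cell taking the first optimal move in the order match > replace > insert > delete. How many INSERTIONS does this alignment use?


Edit distance = 3. Backtracking from cell (3, 3) with preference match > replace > insert > delete,
then listing the resulting alignment 'ecd' -> 'bdb' left to right:
  Step 1: replace e->b
  Step 2: replace c->d
  Step 3: replace d->b
Total insertions: 0

0


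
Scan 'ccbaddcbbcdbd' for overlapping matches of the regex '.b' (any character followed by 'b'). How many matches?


Pattern: .b means any character followed by 'b'.
Scanning 'ccbaddcbbcdbd' position-by-position:
  Pos 0: window 'cc' -> no
  Pos 1: window 'cb' -> MATCH
  Pos 2: window 'ba' -> no
  Pos 3: window 'ad' -> no
  Pos 4: window 'dd' -> no
  Pos 5: window 'dc' -> no
  Pos 6: window 'cb' -> MATCH
  Pos 7: window 'bb' -> MATCH
  Pos 8: window 'bc' -> no
  Pos 9: window 'cd' -> no
  Pos 10: window 'db' -> MATCH
  Pos 11: window 'bd' -> no
  Pos 12: window 'd' -> no
Total matches: 4

4


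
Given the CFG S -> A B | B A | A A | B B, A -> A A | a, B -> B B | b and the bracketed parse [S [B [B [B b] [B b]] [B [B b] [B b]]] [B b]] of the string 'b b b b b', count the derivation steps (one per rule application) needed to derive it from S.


Every bracketed nonterminal node [X ...] in the tree is produced by exactly one rule application.
Reading the tree off as a leftmost derivation:
  Step 1: S  =>  B B   (applied S -> B B)
  Step 2: B B  =>  B B B   (applied B -> B B)
  Step 3: B B B  =>  B B B B   (applied B -> B B)
  Step 4: B B B B  =>  b B B B   (applied B -> b)
  Step 5: b B B B  =>  b b B B   (applied B -> b)
  Step 6: b b B B  =>  b b B B B   (applied B -> B B)
  Step 7: b b B B B  =>  b b b B B   (applied B -> b)
  Step 8: b b b B B  =>  b b b b B   (applied B -> b)
  Step 9: b b b b B  =>  b b b b b   (applied B -> b)
Final yield: b b b b b
Total rewrite steps: 9

9


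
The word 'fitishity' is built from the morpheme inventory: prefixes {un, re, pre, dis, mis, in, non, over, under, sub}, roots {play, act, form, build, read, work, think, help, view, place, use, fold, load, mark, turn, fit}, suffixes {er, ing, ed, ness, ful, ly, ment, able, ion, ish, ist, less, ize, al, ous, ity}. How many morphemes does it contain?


Segmenting 'fitishity' against the inventory:
  'fit' -> root (morpheme 1)
  'ish' -> suffix (morpheme 2)
  'ity' -> suffix (morpheme 3)
Total morphemes: 3

3


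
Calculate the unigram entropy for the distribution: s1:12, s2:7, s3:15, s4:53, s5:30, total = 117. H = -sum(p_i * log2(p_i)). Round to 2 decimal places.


Computing entropy H = -sum(p_i * log2(p_i)):
  s1: p = 12/117 = 0.1026, -p*log2(p) = 0.3370
  s2: p = 7/117 = 0.0598, -p*log2(p) = 0.2431
  s3: p = 15/117 = 0.1282, -p*log2(p) = 0.3799
  s4: p = 53/117 = 0.4530, -p*log2(p) = 0.5175
  s5: p = 30/117 = 0.2564, -p*log2(p) = 0.5035
H = sum of terms = 1.9810
Rounded to 2 decimals: 1.98

1.98


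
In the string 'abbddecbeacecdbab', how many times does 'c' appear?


Scanning 'abbddecbeacecdbab' for 'c':
  Position 6: 'c' -> MATCH (count: 1)
  Position 10: 'c' -> MATCH (count: 2)
  Position 12: 'c' -> MATCH (count: 3)
Total occurrences of 'c': 3

3


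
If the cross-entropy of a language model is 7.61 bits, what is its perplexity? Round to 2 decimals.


Perplexity formula: PP = 2^H
H = 7.61
PP = 2^7.61
Decompose: 2^7.61 = 2^7 * 2^0.61
2^7 = 128, 2^0.61 ~ 1.5262592
PP ~ 128 * 1.5262592 = 195.3611776
Rounded to 2 decimals: 195.36

195.36


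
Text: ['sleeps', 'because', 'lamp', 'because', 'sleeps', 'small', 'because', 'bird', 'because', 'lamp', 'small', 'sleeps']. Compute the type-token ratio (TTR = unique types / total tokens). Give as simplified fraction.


Tokens: 12
Unique types: ('because', 'bird', 'lamp', 'sleeps', 'small') = 5
TTR = 5/12
Already in lowest terms.

5/12


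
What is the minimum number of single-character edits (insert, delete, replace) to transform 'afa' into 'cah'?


Building DP table for s1='afa' (len 3) and s2='cah' (len 3):
       c  a  h
    0  1  2  3
  a 1  1  1  2
  f 2  2  2  2
  a 3  3  2  3
Edit distance = dp[3][3] = 3

3


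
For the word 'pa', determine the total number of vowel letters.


Scanning each character of 'pa':
  Position 1: 'p' -> consonant (running count: 0)
  Position 2: 'a' -> vowel (running count: 1)
Total vowels: 1

1


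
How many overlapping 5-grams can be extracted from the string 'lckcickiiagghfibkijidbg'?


String 'lckcickiiagghfibkijidbg' has length L = 23.
Number of overlapping n-grams = L - n + 1
Substituting: 23 - 5 + 1 = 19

19


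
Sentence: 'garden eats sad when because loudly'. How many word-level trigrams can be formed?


Word trigrams from [6] words:
  Trigram 1: (garden eats sad)
  Trigram 2: (eats sad when)
  Trigram 3: (sad when because)
  Trigram 4: (when because loudly)
Total word trigrams: 6 - 2 = 4

4


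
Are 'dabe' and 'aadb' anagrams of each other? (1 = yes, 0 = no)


Sort characters of 'dabe': 'abde'
Sort characters of 'aadb': 'aabd'
Sorted forms differ -> they are NOT anagrams
Result: 0

0


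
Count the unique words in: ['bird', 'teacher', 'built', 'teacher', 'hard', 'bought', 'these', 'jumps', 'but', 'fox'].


Listing all tokens and tracking unique types:
  Token 1: 'bird' -> NEW (unique so far: 1)
  Token 2: 'teacher' -> NEW (unique so far: 2)
  Token 3: 'built' -> NEW (unique so far: 3)
  Token 4: 'teacher' -> duplicate (unique so far: 3)
  Token 5: 'hard' -> NEW (unique so far: 4)
  Token 6: 'bought' -> NEW (unique so far: 5)
  Token 7: 'these' -> NEW (unique so far: 6)
  Token 8: 'jumps' -> NEW (unique so far: 7)
  Token 9: 'but' -> NEW (unique so far: 8)
  Token 10: 'fox' -> NEW (unique so far: 9)
Unique types: ('bird', 'bought', 'built', 'but', 'fox', 'hard', 'jumps', 'teacher', 'these')
Vocabulary size: 9

9


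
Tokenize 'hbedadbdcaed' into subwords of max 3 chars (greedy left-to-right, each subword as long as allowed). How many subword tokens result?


'hbedadbdcaed' has 12 characters.
Chunking with max size 3:
  Chunk 1: 'hbe' (positions 0-2)
  Chunk 2: 'dad' (positions 3-5)
  Chunk 3: 'bdc' (positions 6-8)
  Chunk 4: 'aed' (positions 9-11)
Total chunks: ceil(12 / 3) = 4

4


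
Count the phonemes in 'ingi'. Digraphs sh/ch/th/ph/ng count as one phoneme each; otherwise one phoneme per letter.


Parsing 'ingi' greedily, digraphs first:
  'i' -> vowel phoneme (phonemes so far: 1)
  'ng' -> digraph (1 consonant phoneme) (phonemes so far: 2)
  'i' -> vowel phoneme (phonemes so far: 3)
Total phonemes: 3

3


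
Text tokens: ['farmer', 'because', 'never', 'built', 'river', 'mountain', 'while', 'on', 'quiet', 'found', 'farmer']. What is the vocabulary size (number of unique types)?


Listing all tokens and tracking unique types:
  Token 1: 'farmer' -> NEW (unique so far: 1)
  Token 2: 'because' -> NEW (unique so far: 2)
  Token 3: 'never' -> NEW (unique so far: 3)
  Token 4: 'built' -> NEW (unique so far: 4)
  Token 5: 'river' -> NEW (unique so far: 5)
  Token 6: 'mountain' -> NEW (unique so far: 6)
  Token 7: 'while' -> NEW (unique so far: 7)
  Token 8: 'on' -> NEW (unique so far: 8)
  Token 9: 'quiet' -> NEW (unique so far: 9)
  Token 10: 'found' -> NEW (unique so far: 10)
  Token 11: 'farmer' -> duplicate (unique so far: 10)
Unique types: ('because', 'built', 'farmer', 'found', 'mountain', 'never', 'on', 'quiet', 'river', 'while')
Vocabulary size: 10

10
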